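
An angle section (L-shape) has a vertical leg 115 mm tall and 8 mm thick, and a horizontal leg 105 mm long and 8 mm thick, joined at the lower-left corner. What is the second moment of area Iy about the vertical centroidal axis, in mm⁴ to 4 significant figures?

Iy ≈ 1.774 × 10⁶ mm⁴

Decompose the section into non-overlapping parts with the origin at the bottom-left of its bounding rectangle.
Vertical leg: 8 × 115, A = 920 mm², x = 4 mm, Ī = 4906.67 mm⁴.
Horizontal leg (remainder): 97 × 8, A = 776 mm², x = 56.5 mm, Ī = 608 449 mm⁴.
Centroid: x̄ = ΣA·x / ΣA = 28.0212 mm.
Transfer each piece to the vertical centroidal axis using Ī + A·d² with d = x − 28.0212:
  vertical leg: d = -24.0212 mm → contributes +535 764 mm⁴
  horizontal leg (remainder): d = 28.4788 mm → contributes +1 237 816 mm⁴
Total I = 1 773 581 mm⁴.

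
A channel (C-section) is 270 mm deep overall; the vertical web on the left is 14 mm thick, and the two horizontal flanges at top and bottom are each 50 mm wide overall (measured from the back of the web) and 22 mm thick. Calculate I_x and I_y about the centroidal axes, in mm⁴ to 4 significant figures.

Decompose the section into non-overlapping parts with the origin at the bottom-left of its bounding rectangle.
Web: 14 × 270, A = 3 780 mm², y = 135 mm, Ī = 22 963 500 mm⁴.
Top flange (beyond web): 36 × 22, A = 792 mm², y = 259 mm, Ī = 31 944 mm⁴.
Bottom flange (beyond web): 36 × 22, A = 792 mm², y = 11 mm, Ī = 31 944 mm⁴.
By symmetry the centroid is at mid-height, ȳ = 135 mm.
Transfer each piece to the centroidal x-axis using Ī + A·d² with d = y − 135:
  web: d = 0 mm → contributes +22 963 500 mm⁴
  top flange (beyond web): d = 124 mm → contributes +12 209 736 mm⁴
  bottom flange (beyond web): d = -124 mm → contributes +12 209 736 mm⁴
Total I = 47 382 972 mm⁴.
For the y-axis: x̄ = 14.3826 mm.
Repeating about the centroidal y-axis gives I_y = 930 463 mm⁴.

I_x ≈ 4.738 × 10⁷ mm⁴, I_y ≈ 9.305 × 10⁵ mm⁴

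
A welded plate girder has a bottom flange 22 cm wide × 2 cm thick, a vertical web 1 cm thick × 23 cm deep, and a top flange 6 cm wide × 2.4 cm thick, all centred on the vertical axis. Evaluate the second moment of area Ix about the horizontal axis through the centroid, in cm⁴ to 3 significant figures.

Ix ≈ 8580 cm⁴

Break the section into simple shapes (no overlaps), measuring from the bottom-left corner of the bounding box.
Bottom plate: 22 × 2, A = 44 cm², y = 1 cm, Ī = 14.667 cm⁴.
Web plate: 1 × 23, A = 23 cm², y = 13.5 cm, Ī = 1013.9 cm⁴.
Top plate: 6 × 2.4, A = 14.4 cm², y = 26.2 cm, Ī = 6.912 cm⁴.
Centroid: ȳ = ΣA·y / ΣA = 8.9899 cm.
Transfer each piece to the horizontal axis through the centroid using Ī + A·d² with d = y − 8.9899:
  bottom plate: d = -7.9899 cm → contributes +2823.6 cm⁴
  web plate: d = 4.5101 cm → contributes +1481.8 cm⁴
  top plate: d = 17.21 cm → contributes +4 272 cm⁴
Total I = 8577.3 cm⁴.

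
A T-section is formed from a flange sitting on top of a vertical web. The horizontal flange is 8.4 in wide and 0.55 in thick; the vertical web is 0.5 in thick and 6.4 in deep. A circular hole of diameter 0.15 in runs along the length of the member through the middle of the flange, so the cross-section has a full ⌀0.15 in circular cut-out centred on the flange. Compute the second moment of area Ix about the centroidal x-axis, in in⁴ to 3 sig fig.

Treat the section as a set of non-overlapping primitives; coordinates are from the bounding-box lower-left.
Flange: 8.4 × 0.55, A = 4.62 in², y = 6.675 in, Ī = 0.11646 in⁴.
Web: 0.5 × 6.4, A = 3.2 in², y = 3.2 in, Ī = 10.923 in⁴.
Hole (subtracted): ⌀0.15, A = 0.017671 in², y = 6.675 in, Ī = 0.00002485 in⁴.
Centroid: ȳ = ΣA·y / ΣA = 5.2498 in.
Transfer each piece to the centroidal x-axis using Ī + A·d² with d = y − 5.2498:
  flange: d = 1.4252 in → contributes +9.5008 in⁴
  web: d = -2.0498 in → contributes +24.368 in⁴
  hole: d = 1.4252 in → contributes −0.03592 in⁴
Total I = 33.833 in⁴.

Ix ≈ 33.8 in⁴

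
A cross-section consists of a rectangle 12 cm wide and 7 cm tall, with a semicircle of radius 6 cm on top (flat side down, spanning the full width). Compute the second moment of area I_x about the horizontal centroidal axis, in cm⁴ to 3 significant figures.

Split into non-overlapping primitives; take the origin at the lower-left of the bounding box.
Rectangular body: 12 × 7, A = 84 cm², y = 3.5 cm, Ī = 343 cm⁴.
Semicircular cap: semicircle r = 6, A = 56.549 cm², y = 9.5465 cm, Ī = 142.25 cm⁴.
Centroid: ȳ = ΣA·y / ΣA = 5.9328 cm.
Transfer each piece to the horizontal centroidal axis using Ī + A·d² with d = y − 5.9328:
  rectangular body: d = -2.4328 cm → contributes +840.14 cm⁴
  semicircular cap: d = 3.6137 cm → contributes +880.71 cm⁴
Total I = 1720.9 cm⁴.

I_x ≈ 1720 cm⁴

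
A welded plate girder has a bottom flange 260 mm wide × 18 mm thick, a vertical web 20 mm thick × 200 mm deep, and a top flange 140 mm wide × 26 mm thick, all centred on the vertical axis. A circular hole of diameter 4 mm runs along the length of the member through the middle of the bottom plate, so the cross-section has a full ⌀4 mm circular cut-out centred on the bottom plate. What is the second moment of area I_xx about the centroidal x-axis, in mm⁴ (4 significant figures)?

Treat the section as a set of non-overlapping primitives; coordinates are from the bounding-box lower-left.
Bottom plate: 260 × 18, A = 4 680 mm², y = 9 mm, Ī = 126 360 mm⁴.
Web plate: 20 × 200, A = 4 000 mm², y = 118 mm, Ī = 13 333 333 mm⁴.
Top plate: 140 × 26, A = 3 640 mm², y = 231 mm, Ī = 205 053 mm⁴.
Hole (subtracted): ⌀4, A = 12.5664 mm², y = 9 mm, Ī = 12.5664 mm⁴.
Centroid: ȳ = ΣA·y / ΣA = 110.084 mm.
Transfer each piece to the centroidal x-axis using Ī + A·d² with d = y − 110.084:
  bottom plate: d = -101.084 mm → contributes +47 946 128 mm⁴
  web plate: d = 7.91638 mm → contributes +13 584 009 mm⁴
  top plate: d = 120.916 mm → contributes +53 424 656 mm⁴
  hole: d = -101.084 mm → contributes −128 414 mm⁴
Total I = 114 826 378 mm⁴.

I_xx ≈ 1.148 × 10⁸ mm⁴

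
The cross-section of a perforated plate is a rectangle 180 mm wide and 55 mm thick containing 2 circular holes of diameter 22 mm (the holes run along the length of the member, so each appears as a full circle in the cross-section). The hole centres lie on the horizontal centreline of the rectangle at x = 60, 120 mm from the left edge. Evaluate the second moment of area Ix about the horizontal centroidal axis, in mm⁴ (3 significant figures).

Break the section into simple shapes (no overlaps), measuring from the bottom-left corner of the bounding box.
Plate: 180 × 55, A = 9 900 mm², y = 27.5 mm, Ī = 2 495 625 mm⁴.
Hole 1 (subtracted): ⌀22, A = 380.13 mm², y = 27.5 mm, Ī = 11 499 mm⁴.
Hole 2 (subtracted): ⌀22, A = 380.13 mm², y = 27.5 mm, Ī = 11 499 mm⁴.
By symmetry the centroid is at mid-height, ȳ = 27.5 mm.
All pieces are centred on the horizontal centroidal axis, so I = ΣĪ (holes subtracted) = 2 472 627 mm⁴.

Ix ≈ 2.47 × 10⁶ mm⁴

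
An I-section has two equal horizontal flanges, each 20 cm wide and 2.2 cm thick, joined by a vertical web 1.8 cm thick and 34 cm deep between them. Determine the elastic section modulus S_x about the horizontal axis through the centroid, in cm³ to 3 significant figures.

Decompose the section into non-overlapping parts with the origin at the bottom-left of its bounding rectangle.
Bottom flange: 20 × 2.2, A = 44 cm², y = 1.1 cm, Ī = 17.747 cm⁴.
Web: 1.8 × 34, A = 61.2 cm², y = 19.2 cm, Ī = 5895.6 cm⁴.
Top flange: 20 × 2.2, A = 44 cm², y = 37.3 cm, Ī = 17.747 cm⁴.
By symmetry the centroid is at mid-height, ȳ = 19.2 cm.
Transfer each piece to the horizontal axis through the centroid using Ī + A·d² with d = y − 19.2:
  bottom flange: d = -18.1 cm → contributes +14 433 cm⁴
  web: d = 0 cm → contributes +5895.6 cm⁴
  top flange: d = 18.1 cm → contributes +14 433 cm⁴
Total I = 34 761 cm⁴.
Extreme fibre distance c = 19.2 cm; S = I/c = 1810.5 cm³.

S_x ≈ 1810 cm³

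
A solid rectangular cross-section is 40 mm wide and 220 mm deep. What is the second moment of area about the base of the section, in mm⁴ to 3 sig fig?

I_base ≈ 1.42 × 10⁸ mm⁴

The section: 40 × 220, A = 8 800 mm², y = 110 mm, Ī = 35 493 333 mm⁴.
Transfer it to a horizontal axis along the bottom face using Ī + A·d² with d = y − 0:
  the section: d = 110 mm → contributes +141 973 333 mm⁴
Total I = 141 973 333 mm⁴.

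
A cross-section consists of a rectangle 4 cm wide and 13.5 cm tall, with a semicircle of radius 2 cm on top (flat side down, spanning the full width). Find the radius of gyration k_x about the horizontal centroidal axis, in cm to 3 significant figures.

k_x ≈ 4.36 cm

Treat the section as a set of non-overlapping primitives; coordinates are from the bounding-box lower-left.
Rectangular body: 4 × 13.5, A = 54 cm², y = 6.75 cm, Ī = 820.13 cm⁴.
Semicircular cap: semicircle r = 2, A = 6.2832 cm², y = 14.349 cm, Ī = 1.7561 cm⁴.
Centroid: ȳ = ΣA·y / ΣA = 7.542 cm.
Transfer each piece to the horizontal centroidal axis using Ī + A·d² with d = y − 7.542:
  rectangular body: d = -0.79201 cm → contributes +854 cm⁴
  semicircular cap: d = 6.8068 cm → contributes +292.87 cm⁴
Total I = 1146.9 cm⁴.
Radius of gyration: k = √(I/A) = √(1146.9 / 60.283) = 4.3617 cm.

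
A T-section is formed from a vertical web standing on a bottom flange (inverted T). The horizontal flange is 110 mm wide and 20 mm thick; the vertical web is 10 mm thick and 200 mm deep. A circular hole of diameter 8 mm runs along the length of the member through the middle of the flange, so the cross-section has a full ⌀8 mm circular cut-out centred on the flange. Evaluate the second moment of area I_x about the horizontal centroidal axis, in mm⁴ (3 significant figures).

Break the section into simple shapes (no overlaps), measuring from the bottom-left corner of the bounding box.
Flange: 110 × 20, A = 2 200 mm², y = 10 mm, Ī = 73 333 mm⁴.
Web: 10 × 200, A = 2 000 mm², y = 120 mm, Ī = 6 666 667 mm⁴.
Hole (subtracted): ⌀8, A = 50.265 mm², y = 10 mm, Ī = 201.06 mm⁴.
Centroid: ȳ = ΣA·y / ΣA = 63.015 mm.
Transfer each piece to the horizontal centroidal axis using Ī + A·d² with d = y − 63.015:
  flange: d = -53.015 mm → contributes +6 256 734 mm⁴
  web: d = 56.985 mm → contributes +13 161 147 mm⁴
  hole: d = -53.015 mm → contributes −141 479 mm⁴
Total I = 19 276 402 mm⁴.

I_x ≈ 1.93 × 10⁷ mm⁴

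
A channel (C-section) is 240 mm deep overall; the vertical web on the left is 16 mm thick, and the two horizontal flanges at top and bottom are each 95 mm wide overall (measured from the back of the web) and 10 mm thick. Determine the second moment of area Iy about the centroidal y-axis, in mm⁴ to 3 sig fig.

Iy ≈ 3.43 × 10⁶ mm⁴

Treat the section as a set of non-overlapping primitives; coordinates are from the bounding-box lower-left.
Web: 16 × 240, A = 3 840 mm², x = 8 mm, Ī = 81 920 mm⁴.
Top flange (beyond web): 79 × 10, A = 790 mm², x = 55.5 mm, Ī = 410 866 mm⁴.
Bottom flange (beyond web): 79 × 10, A = 790 mm², x = 55.5 mm, Ī = 410 866 mm⁴.
Centroid: x̄ = ΣA·x / ΣA = 21.847 mm.
Transfer each piece to the centroidal y-axis using Ī + A·d² with d = x − 21.847:
  web: d = -13.847 mm → contributes +818 185 mm⁴
  top flange (beyond web): d = 33.653 mm → contributes +1 305 567 mm⁴
  bottom flange (beyond web): d = 33.653 mm → contributes +1 305 567 mm⁴
Total I = 3 429 320 mm⁴.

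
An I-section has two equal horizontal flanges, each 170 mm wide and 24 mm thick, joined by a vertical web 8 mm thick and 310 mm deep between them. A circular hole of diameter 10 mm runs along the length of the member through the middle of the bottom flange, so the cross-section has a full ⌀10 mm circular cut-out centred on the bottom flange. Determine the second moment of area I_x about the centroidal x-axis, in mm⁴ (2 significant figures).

I_x ≈ 2.5 × 10⁸ mm⁴

Split into non-overlapping primitives; take the origin at the lower-left of the bounding box.
Bottom flange: 170 × 24, A = 4 080 mm², y = 12 mm, Ī = 195 840 mm⁴.
Web: 8 × 310, A = 2 480 mm², y = 179 mm, Ī = 19 860 667 mm⁴.
Top flange: 170 × 24, A = 4 080 mm², y = 346 mm, Ī = 195 840 mm⁴.
Hole (subtracted): ⌀10, A = 78.54 mm², y = 12 mm, Ī = 490.9 mm⁴.
Centroid: ȳ = ΣA·y / ΣA = 180.2 mm.
Transfer each piece to the centroidal x-axis using Ī + A·d² with d = y − 180.2:
  bottom flange: d = -168.2 mm → contributes +115 681 598 mm⁴
  web: d = -1.242 mm → contributes +19 864 492 mm⁴
  top flange: d = 165.8 mm → contributes +112 296 907 mm⁴
  hole: d = -168.2 mm → contributes −2 223 587 mm⁴
Total I = 245 619 410 mm⁴.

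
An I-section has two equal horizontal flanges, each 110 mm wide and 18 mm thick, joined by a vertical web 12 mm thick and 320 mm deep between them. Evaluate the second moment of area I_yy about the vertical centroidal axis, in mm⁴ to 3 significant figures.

I_yy ≈ 4.04 × 10⁶ mm⁴

Split into non-overlapping primitives; take the origin at the lower-left of the bounding box.
Bottom flange: 110 × 18, A = 1 980 mm², x = 55 mm, Ī = 1 996 500 mm⁴.
Web: 12 × 320, A = 3 840 mm², x = 55 mm, Ī = 46 080 mm⁴.
Top flange: 110 × 18, A = 1 980 mm², x = 55 mm, Ī = 1 996 500 mm⁴.
By symmetry the centroid is at mid-width, x̄ = 55 mm.
All pieces are centred on the vertical centroidal axis, so I = ΣĪ = 4 039 080 mm⁴.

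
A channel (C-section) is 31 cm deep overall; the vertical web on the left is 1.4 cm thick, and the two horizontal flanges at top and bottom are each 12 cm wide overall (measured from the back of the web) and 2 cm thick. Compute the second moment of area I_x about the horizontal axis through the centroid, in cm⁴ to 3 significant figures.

Decompose the section into non-overlapping parts with the origin at the bottom-left of its bounding rectangle.
Web: 1.4 × 31, A = 43.4 cm², y = 15.5 cm, Ī = 3475.6 cm⁴.
Top flange (beyond web): 10.6 × 2, A = 21.2 cm², y = 30 cm, Ī = 7.0667 cm⁴.
Bottom flange (beyond web): 10.6 × 2, A = 21.2 cm², y = 1 cm, Ī = 7.0667 cm⁴.
By symmetry the centroid is at mid-height, ȳ = 15.5 cm.
Transfer each piece to the horizontal axis through the centroid using Ī + A·d² with d = y − 15.5:
  web: d = 0 cm → contributes +3475.6 cm⁴
  top flange (beyond web): d = 14.5 cm → contributes +4464.4 cm⁴
  bottom flange (beyond web): d = -14.5 cm → contributes +4464.4 cm⁴
Total I = 12 404 cm⁴.

I_x ≈ 1.24 × 10⁴ cm⁴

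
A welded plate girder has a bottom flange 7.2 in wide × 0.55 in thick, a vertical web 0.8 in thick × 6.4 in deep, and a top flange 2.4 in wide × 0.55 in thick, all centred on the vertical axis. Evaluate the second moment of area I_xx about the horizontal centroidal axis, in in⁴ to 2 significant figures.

I_xx ≈ 73 in⁴

Treat the section as a set of non-overlapping primitives; coordinates are from the bounding-box lower-left.
Bottom plate: 7.2 × 0.55, A = 3.96 in², y = 0.275 in, Ī = 0.09983 in⁴.
Web plate: 0.8 × 6.4, A = 5.12 in², y = 3.75 in, Ī = 17.48 in⁴.
Top plate: 2.4 × 0.55, A = 1.32 in², y = 7.225 in, Ī = 0.03328 in⁴.
Centroid: ȳ = ΣA·y / ΣA = 2.868 in.
Transfer each piece to the horizontal centroidal axis using Ī + A·d² with d = y − 2.868:
  bottom plate: d = -2.593 in → contributes +26.72 in⁴
  web plate: d = 0.8821 in → contributes +21.46 in⁴
  top plate: d = 4.357 in → contributes +25.09 in⁴
Total I = 73.28 in⁴.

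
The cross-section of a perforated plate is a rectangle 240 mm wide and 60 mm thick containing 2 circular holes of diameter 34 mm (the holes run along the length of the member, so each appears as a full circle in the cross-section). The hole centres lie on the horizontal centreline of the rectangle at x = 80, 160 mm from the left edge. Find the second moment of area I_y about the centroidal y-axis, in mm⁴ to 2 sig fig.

I_y ≈ 6.6 × 10⁷ mm⁴

Treat the section as a set of non-overlapping primitives; coordinates are from the bounding-box lower-left.
Plate: 240 × 60, A = 14 400 mm², x = 120 mm, Ī = 69 120 000 mm⁴.
Hole 1 (subtracted): ⌀34, A = 907.9 mm², x = 80 mm, Ī = 65 597 mm⁴.
Hole 2 (subtracted): ⌀34, A = 907.9 mm², x = 160 mm, Ī = 65 597 mm⁴.
By symmetry the centroid is at mid-width, x̄ = 120 mm.
Transfer each piece to the centroidal y-axis using Ī + A·d² with d = x − 120:
  plate: d = 0 mm → contributes +69 120 000 mm⁴
  hole 1: d = -40 mm → contributes −1 518 270 mm⁴
  hole 2: d = 40 mm → contributes −1 518 270 mm⁴
Total I = 66 083 461 mm⁴.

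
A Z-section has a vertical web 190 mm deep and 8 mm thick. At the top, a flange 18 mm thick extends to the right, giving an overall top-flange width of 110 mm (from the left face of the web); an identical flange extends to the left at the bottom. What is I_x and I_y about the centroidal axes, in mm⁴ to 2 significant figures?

Treat the section as a set of non-overlapping primitives; coordinates are from the bounding-box lower-left.
Web: 8 × 190, A = 1 520 mm², y = 95 mm, Ī = 4 572 667 mm⁴.
Top flange (beyond web): 102 × 18, A = 1 836 mm², y = 181 mm, Ī = 49 572 mm⁴.
Bottom flange (beyond web): 102 × 18, A = 1 836 mm², y = 9 mm, Ī = 49 572 mm⁴.
Centroid: ȳ = ΣA·y / ΣA = 95 mm.
Transfer each piece to the centroidal x-axis using Ī + A·d² with d = y − 95:
  web: d = 0 mm → contributes +4 572 667 mm⁴
  top flange (beyond web): d = 86 mm → contributes +13 628 628 mm⁴
  bottom flange (beyond web): d = -86 mm → contributes +13 628 628 mm⁴
Total I = 31 829 923 mm⁴.
For the y-axis: x̄ = 106 mm.
Repeating about the centroidal y-axis gives I_y = 14 299 531 mm⁴.

I_x ≈ 3.2 × 10⁷ mm⁴, I_y ≈ 1.4 × 10⁷ mm⁴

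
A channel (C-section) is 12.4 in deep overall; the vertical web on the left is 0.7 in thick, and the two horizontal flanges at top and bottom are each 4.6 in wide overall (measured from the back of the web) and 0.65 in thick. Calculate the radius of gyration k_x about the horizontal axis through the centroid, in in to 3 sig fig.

k_x ≈ 4.56 in

Treat the section as a set of non-overlapping primitives; coordinates are from the bounding-box lower-left.
Web: 0.7 × 12.4, A = 8.68 in², y = 6.2 in, Ī = 111.22 in⁴.
Top flange (beyond web): 3.9 × 0.65, A = 2.535 in², y = 12.075 in, Ī = 0.089253 in⁴.
Bottom flange (beyond web): 3.9 × 0.65, A = 2.535 in², y = 0.325 in, Ī = 0.089253 in⁴.
By symmetry the centroid is at mid-height, ȳ = 6.2 in.
Transfer each piece to the horizontal axis through the centroid using Ī + A·d² with d = y − 6.2:
  web: d = 0 in → contributes +111.22 in⁴
  top flange (beyond web): d = 5.875 in → contributes +87.586 in⁴
  bottom flange (beyond web): d = -5.875 in → contributes +87.586 in⁴
Total I = 286.39 in⁴.
Radius of gyration: k = √(I/A) = √(286.39 / 13.75) = 4.5638 in.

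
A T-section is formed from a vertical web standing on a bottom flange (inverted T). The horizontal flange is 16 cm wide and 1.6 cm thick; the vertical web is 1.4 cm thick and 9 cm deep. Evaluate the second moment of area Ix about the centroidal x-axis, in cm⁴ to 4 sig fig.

Treat the section as a set of non-overlapping primitives; coordinates are from the bounding-box lower-left.
Flange: 16 × 1.6, A = 25.6 cm², y = 0.8 cm, Ī = 5.46133 cm⁴.
Web: 1.4 × 9, A = 12.6 cm², y = 6.1 cm, Ī = 85.05 cm⁴.
Centroid: ȳ = ΣA·y / ΣA = 2.54817 cm.
Transfer each piece to the centroidal x-axis using Ī + A·d² with d = y − 2.54817:
  flange: d = -1.74817 cm → contributes +83.6972 cm⁴
  web: d = 3.55183 cm → contributes +244.005 cm⁴
Total I = 327.703 cm⁴.

Ix ≈ 327.7 cm⁴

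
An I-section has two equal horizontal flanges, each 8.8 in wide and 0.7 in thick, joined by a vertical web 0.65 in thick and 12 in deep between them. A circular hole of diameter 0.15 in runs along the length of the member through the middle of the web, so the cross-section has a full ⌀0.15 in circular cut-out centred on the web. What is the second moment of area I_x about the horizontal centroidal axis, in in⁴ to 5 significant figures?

I_x ≈ 590.88 in⁴

Break the section into simple shapes (no overlaps), measuring from the bottom-left corner of the bounding box.
Bottom flange: 8.8 × 0.7, A = 6.16 in², y = 0.35 in, Ī = 0.2515333 in⁴.
Web: 0.65 × 12, A = 7.8 in², y = 6.7 in, Ī = 93.6 in⁴.
Top flange: 8.8 × 0.7, A = 6.16 in², y = 13.05 in, Ī = 0.2515333 in⁴.
Hole (subtracted): ⌀0.15, A = 0.01767146 in², y = 6.7 in, Ī = 0.00002485049 in⁴.
By symmetry the centroid is at mid-height, ȳ = 6.7 in.
Transfer each piece to the horizontal centroidal axis using Ī + A·d² with d = y − 6.7:
  bottom flange: d = -6.35 in → contributes +248.6381 in⁴
  web: d = 0 in → contributes +93.6 in⁴
  top flange: d = 6.35 in → contributes +248.6381 in⁴
  hole: d = 0 in → contributes −0.00002485049 in⁴
Total I = 590.8762 in⁴.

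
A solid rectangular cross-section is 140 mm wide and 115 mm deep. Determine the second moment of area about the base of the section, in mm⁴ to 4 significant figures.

The section: 140 × 115, A = 16 100 mm², y = 57.5 mm, Ī = 17 743 542 mm⁴.
Transfer it to a horizontal axis along the bottom face using Ī + A·d² with d = y − 0:
  the section: d = 57.5 mm → contributes +70 974 167 mm⁴
Total I = 70 974 167 mm⁴.

I_base ≈ 7.097 × 10⁷ mm⁴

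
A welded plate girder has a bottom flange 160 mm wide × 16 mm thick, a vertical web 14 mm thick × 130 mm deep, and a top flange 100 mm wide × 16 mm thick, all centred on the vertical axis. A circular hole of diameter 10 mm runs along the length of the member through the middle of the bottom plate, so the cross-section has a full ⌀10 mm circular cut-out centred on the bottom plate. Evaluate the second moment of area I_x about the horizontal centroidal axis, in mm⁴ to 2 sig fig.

Treat the section as a set of non-overlapping primitives; coordinates are from the bounding-box lower-left.
Bottom plate: 160 × 16, A = 2 560 mm², y = 8 mm, Ī = 54 613 mm⁴.
Web plate: 14 × 130, A = 1 820 mm², y = 81 mm, Ī = 2 563 167 mm⁴.
Top plate: 100 × 16, A = 1 600 mm², y = 154 mm, Ī = 34 133 mm⁴.
Hole (subtracted): ⌀10, A = 78.54 mm², y = 8 mm, Ī = 490.9 mm⁴.
Centroid: ȳ = ΣA·y / ΣA = 70.1 mm.
Transfer each piece to the horizontal centroidal axis using Ī + A·d² with d = y − 70.1:
  bottom plate: d = -62.1 mm → contributes +9 925 909 mm⁴
  web plate: d = 10.9 mm → contributes +2 779 540 mm⁴
  top plate: d = 83.9 mm → contributes +11 297 810 mm⁴
  hole: d = -62.1 mm → contributes −303 338 mm⁴
Total I = 23 699 920 mm⁴.

I_x ≈ 2.4 × 10⁷ mm⁴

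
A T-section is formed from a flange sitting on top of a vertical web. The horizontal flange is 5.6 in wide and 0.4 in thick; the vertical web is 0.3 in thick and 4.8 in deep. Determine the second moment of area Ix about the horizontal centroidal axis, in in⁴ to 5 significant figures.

Ix ≈ 8.7200 in⁴

Decompose the section into non-overlapping parts with the origin at the bottom-left of its bounding rectangle.
Flange: 5.6 × 0.4, A = 2.24 in², y = 5 in, Ī = 0.02986667 in⁴.
Web: 0.3 × 4.8, A = 1.44 in², y = 2.4 in, Ī = 2.7648 in⁴.
Centroid: ȳ = ΣA·y / ΣA = 3.982609 in.
Transfer each piece to the horizontal centroidal axis using Ī + A·d² with d = y − 3.982609:
  flange: d = 1.017391 in → contributes +2.348457 in⁴
  web: d = -1.582609 in → contributes +6.371496 in⁴
Total I = 8.719954 in⁴.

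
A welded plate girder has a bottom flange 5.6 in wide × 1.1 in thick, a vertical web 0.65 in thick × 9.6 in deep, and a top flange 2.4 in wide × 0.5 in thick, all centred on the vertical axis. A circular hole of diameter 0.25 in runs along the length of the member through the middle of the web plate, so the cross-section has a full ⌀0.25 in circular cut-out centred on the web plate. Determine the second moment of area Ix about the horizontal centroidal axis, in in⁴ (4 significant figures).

Decompose the section into non-overlapping parts with the origin at the bottom-left of its bounding rectangle.
Bottom plate: 5.6 × 1.1, A = 6.16 in², y = 0.55 in, Ī = 0.621133 in⁴.
Web plate: 0.65 × 9.6, A = 6.24 in², y = 5.9 in, Ī = 47.9232 in⁴.
Top plate: 2.4 × 0.5, A = 1.2 in², y = 10.95 in, Ī = 0.025 in⁴.
Hole (subtracted): ⌀0.25, A = 0.0490874 in², y = 5.9 in, Ī = 0.000191748 in⁴.
Centroid: ȳ = ΣA·y / ΣA = 3.91519 in.
Transfer each piece to the horizontal centroidal axis using Ī + A·d² with d = y − 3.91519:
  bottom plate: d = -3.36519 in → contributes +70.38 in⁴
  web plate: d = 1.98481 in → contributes +72.5055 in⁴
  top plate: d = 7.03481 in → contributes +59.4113 in⁴
  hole: d = 1.98481 in → contributes −0.19357 in⁴
Total I = 202.103 in⁴.

Ix ≈ 202.1 in⁴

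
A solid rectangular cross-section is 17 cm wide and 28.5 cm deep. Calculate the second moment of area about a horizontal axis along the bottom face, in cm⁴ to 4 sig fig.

The section: 17 × 28.5, A = 484.5 cm², y = 14.25 cm, Ī = 32794.6 cm⁴.
Transfer it to the base of the section using Ī + A·d² with d = y − 0:
  the section: d = 14.25 cm → contributes +131 178 cm⁴
Total I = 131 178 cm⁴.

I_base ≈ 1.312 × 10⁵ cm⁴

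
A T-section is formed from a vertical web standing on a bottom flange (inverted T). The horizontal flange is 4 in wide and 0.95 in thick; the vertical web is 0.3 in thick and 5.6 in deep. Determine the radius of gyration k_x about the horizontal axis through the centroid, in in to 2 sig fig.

Decompose the section into non-overlapping parts with the origin at the bottom-left of its bounding rectangle.
Flange: 4 × 0.95, A = 3.8 in², y = 0.475 in, Ī = 0.2858 in⁴.
Web: 0.3 × 5.6, A = 1.68 in², y = 3.75 in, Ī = 4.39 in⁴.
Centroid: ȳ = ΣA·y / ΣA = 1.479 in.
Transfer each piece to the horizontal axis through the centroid using Ī + A·d² with d = y − 1.479:
  flange: d = -1.004 in → contributes +4.116 in⁴
  web: d = 2.271 in → contributes +13.05 in⁴
Total I = 17.17 in⁴.
Radius of gyration: k = √(I/A) = √(17.17 / 5.48) = 1.77 in.

k_x ≈ 1.8 in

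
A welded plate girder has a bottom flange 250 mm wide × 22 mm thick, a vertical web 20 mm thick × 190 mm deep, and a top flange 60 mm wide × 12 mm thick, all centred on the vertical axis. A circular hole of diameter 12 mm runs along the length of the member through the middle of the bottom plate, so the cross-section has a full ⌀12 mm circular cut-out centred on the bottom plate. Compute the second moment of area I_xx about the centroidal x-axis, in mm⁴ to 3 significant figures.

I_xx ≈ 5.45 × 10⁷ mm⁴

Split into non-overlapping primitives; take the origin at the lower-left of the bounding box.
Bottom plate: 250 × 22, A = 5 500 mm², y = 11 mm, Ī = 221 833 mm⁴.
Web plate: 20 × 190, A = 3 800 mm², y = 117 mm, Ī = 11 431 667 mm⁴.
Top plate: 60 × 12, A = 720 mm², y = 218 mm, Ī = 8 640 mm⁴.
Hole (subtracted): ⌀12, A = 113.1 mm², y = 11 mm, Ī = 1017.9 mm⁴.
Centroid: ȳ = ΣA·y / ΣA = 66.703 mm.
Transfer each piece to the centroidal x-axis using Ī + A·d² with d = y − 66.703:
  bottom plate: d = -55.703 mm → contributes +17 287 107 mm⁴
  web plate: d = 50.297 mm → contributes +21 045 024 mm⁴
  top plate: d = 151.3 mm → contributes +16 490 096 mm⁴
  hole: d = -55.703 mm → contributes −351 934 mm⁴
Total I = 54 470 293 mm⁴.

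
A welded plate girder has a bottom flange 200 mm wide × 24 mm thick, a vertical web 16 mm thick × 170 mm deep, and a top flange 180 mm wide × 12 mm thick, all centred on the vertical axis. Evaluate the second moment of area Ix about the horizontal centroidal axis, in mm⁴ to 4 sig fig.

Break the section into simple shapes (no overlaps), measuring from the bottom-left corner of the bounding box.
Bottom plate: 200 × 24, A = 4 800 mm², y = 12 mm, Ī = 230 400 mm⁴.
Web plate: 16 × 170, A = 2 720 mm², y = 109 mm, Ī = 6 550 667 mm⁴.
Top plate: 180 × 12, A = 2 160 mm², y = 200 mm, Ī = 25 920 mm⁴.
Centroid: ȳ = ΣA·y / ΣA = 81.2066 mm.
Transfer each piece to the horizontal centroidal axis using Ī + A·d² with d = y − 81.2066:
  bottom plate: d = -69.2066 mm → contributes +23 220 264 mm⁴
  web plate: d = 27.7934 mm → contributes +8 651 792 mm⁴
  top plate: d = 118.793 mm → contributes +30 507 557 mm⁴
Total I = 62 379 613 mm⁴.

Ix ≈ 6.238 × 10⁷ mm⁴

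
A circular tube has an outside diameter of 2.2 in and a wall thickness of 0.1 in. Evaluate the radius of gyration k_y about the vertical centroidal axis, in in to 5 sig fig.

k_y ≈ 0.74330 in

Treat the section as a set of non-overlapping primitives; coordinates are from the bounding-box lower-left.
Outer circle: ⌀2.2, A = 3.801327 in², x = 1.1 in, Ī = 1.149901 in⁴.
Bore (subtracted): ⌀2, A = 3.141593 in², x = 1.1 in, Ī = 0.7853982 in⁴.
By symmetry the centroid is at mid-width, x̄ = 1.1 in.
All pieces are centred on the vertical centroidal axis, so I = ΣĪ (holes subtracted) = 0.3645033 in⁴.
Radius of gyration: k = √(I/A) = √(0.3645033 / 0.6597345) = 0.7433034 in.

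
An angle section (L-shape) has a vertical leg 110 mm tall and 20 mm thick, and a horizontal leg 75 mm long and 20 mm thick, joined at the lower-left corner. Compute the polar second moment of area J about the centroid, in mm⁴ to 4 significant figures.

J ≈ 5.122 × 10⁶ mm⁴

Decompose the section into non-overlapping parts with the origin at the bottom-left of its bounding rectangle.
Vertical leg: 20 × 110, A = 2 200 mm², y = 55 mm, Ī = 2 218 333 mm⁴.
Horizontal leg (remainder): 55 × 20, A = 1 100 mm², y = 10 mm, Ī = 36666.7 mm⁴.
Centroid: ȳ = ΣA·y / ΣA = 40 mm.
Transfer each piece to the centroidal x-axis using Ī + A·d² with d = y − 40:
  vertical leg: d = 15 mm → contributes +2 713 333 mm⁴
  horizontal leg (remainder): d = -30 mm → contributes +1 026 667 mm⁴
Total I = 3 740 000 mm⁴.
For the y-axis: x̄ = 22.5 mm.
Repeating about the centroidal y-axis gives I_y = 1 381 875 mm⁴.
Polar second moment: J = I_x + I_y = 5 121 875 mm⁴.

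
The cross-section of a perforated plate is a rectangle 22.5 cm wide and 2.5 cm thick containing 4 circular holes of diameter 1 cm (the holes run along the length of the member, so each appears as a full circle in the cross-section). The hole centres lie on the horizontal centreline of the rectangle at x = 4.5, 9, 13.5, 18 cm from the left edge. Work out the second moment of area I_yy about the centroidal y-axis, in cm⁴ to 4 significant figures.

Decompose the section into non-overlapping parts with the origin at the bottom-left of its bounding rectangle.
Plate: 22.5 × 2.5, A = 56.25 cm², x = 11.25 cm, Ī = 2373.05 cm⁴.
Hole 1 (subtracted): ⌀1, A = 0.785398 cm², x = 4.5 cm, Ī = 0.0490874 cm⁴.
Hole 2 (subtracted): ⌀1, A = 0.785398 cm², x = 9 cm, Ī = 0.0490874 cm⁴.
Hole 3 (subtracted): ⌀1, A = 0.785398 cm², x = 13.5 cm, Ī = 0.0490874 cm⁴.
Hole 4 (subtracted): ⌀1, A = 0.785398 cm², x = 18 cm, Ī = 0.0490874 cm⁴.
By symmetry the centroid is at mid-width, x̄ = 11.25 cm.
Transfer each piece to the centroidal y-axis using Ī + A·d² with d = x − 11.25:
  plate: d = 0 cm → contributes +2373.05 cm⁴
  hole 1: d = -6.75 cm → contributes −35.8338 cm⁴
  hole 2: d = -2.25 cm → contributes −4.02517 cm⁴
  hole 3: d = 2.25 cm → contributes −4.02517 cm⁴
  hole 4: d = 6.75 cm → contributes −35.8338 cm⁴
Total I = 2293.33 cm⁴.

I_yy ≈ 2293 cm⁴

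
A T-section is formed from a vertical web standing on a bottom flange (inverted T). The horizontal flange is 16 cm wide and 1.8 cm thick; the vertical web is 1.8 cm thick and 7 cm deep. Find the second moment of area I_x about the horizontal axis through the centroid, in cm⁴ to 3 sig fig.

I_x ≈ 229 cm⁴

Break the section into simple shapes (no overlaps), measuring from the bottom-left corner of the bounding box.
Flange: 16 × 1.8, A = 28.8 cm², y = 0.9 cm, Ī = 7.776 cm⁴.
Web: 1.8 × 7, A = 12.6 cm², y = 5.3 cm, Ī = 51.45 cm⁴.
Centroid: ȳ = ΣA·y / ΣA = 2.2391 cm.
Transfer each piece to the horizontal axis through the centroid using Ī + A·d² with d = y − 2.2391:
  flange: d = -1.3391 cm → contributes +59.422 cm⁴
  web: d = 3.0609 cm → contributes +169.5 cm⁴
Total I = 228.92 cm⁴.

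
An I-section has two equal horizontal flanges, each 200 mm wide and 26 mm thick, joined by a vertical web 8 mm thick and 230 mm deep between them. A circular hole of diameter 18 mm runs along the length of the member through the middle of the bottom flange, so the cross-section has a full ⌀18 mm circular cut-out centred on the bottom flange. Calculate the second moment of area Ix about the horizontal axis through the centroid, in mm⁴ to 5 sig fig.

Ix ≈ 1.7483 × 10⁸ mm⁴

Decompose the section into non-overlapping parts with the origin at the bottom-left of its bounding rectangle.
Bottom flange: 200 × 26, A = 5 200 mm², y = 13 mm, Ī = 292933.3 mm⁴.
Web: 8 × 230, A = 1 840 mm², y = 141 mm, Ī = 8 111 333 mm⁴.
Top flange: 200 × 26, A = 5 200 mm², y = 269 mm, Ī = 292933.3 mm⁴.
Hole (subtracted): ⌀18, A = 254.469 mm², y = 13 mm, Ī = 5152.997 mm⁴.
Centroid: ȳ = ΣA·y / ΣA = 143.7176 mm.
Transfer each piece to the horizontal axis through the centroid using Ī + A·d² with d = y − 143.7176:
  bottom flange: d = -130.7176 mm → contributes +89 145 824 mm⁴
  web: d = -2.717613 mm → contributes +8 124 923 mm⁴
  top flange: d = 125.2824 mm → contributes +81 910 451 mm⁴
  hole: d = -130.7176 mm → contributes −4 353 289 mm⁴
Total I = 174 827 909 mm⁴.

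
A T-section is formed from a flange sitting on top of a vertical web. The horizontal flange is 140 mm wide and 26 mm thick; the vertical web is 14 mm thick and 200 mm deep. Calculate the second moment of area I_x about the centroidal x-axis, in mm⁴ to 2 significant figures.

I_x ≈ 3.0 × 10⁷ mm⁴

Split into non-overlapping primitives; take the origin at the lower-left of the bounding box.
Flange: 140 × 26, A = 3 640 mm², y = 213 mm, Ī = 205 053 mm⁴.
Web: 14 × 200, A = 2 800 mm², y = 100 mm, Ī = 9 333 333 mm⁴.
Centroid: ȳ = ΣA·y / ΣA = 163.9 mm.
Transfer each piece to the centroidal x-axis using Ī + A·d² with d = y − 163.9:
  flange: d = 49.13 mm → contributes +8 991 284 mm⁴
  web: d = -63.87 mm → contributes +20 755 433 mm⁴
Total I = 29 746 717 mm⁴.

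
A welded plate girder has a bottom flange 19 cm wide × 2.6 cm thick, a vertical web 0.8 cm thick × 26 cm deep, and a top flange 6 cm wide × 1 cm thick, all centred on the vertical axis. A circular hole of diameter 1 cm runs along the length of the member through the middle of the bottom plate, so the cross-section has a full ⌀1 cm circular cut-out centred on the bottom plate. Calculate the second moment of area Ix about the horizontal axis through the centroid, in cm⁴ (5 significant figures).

Ix ≈ 7232.7 cm⁴

Treat the section as a set of non-overlapping primitives; coordinates are from the bounding-box lower-left.
Bottom plate: 19 × 2.6, A = 49.4 cm², y = 1.3 cm, Ī = 27.82867 cm⁴.
Web plate: 0.8 × 26, A = 20.8 cm², y = 15.6 cm, Ī = 1171.733 cm⁴.
Top plate: 6 × 1, A = 6 cm², y = 29.1 cm, Ī = 0.5 cm⁴.
Hole (subtracted): ⌀1, A = 0.7853982 cm², y = 1.3 cm, Ī = 0.04908739 cm⁴.
Centroid: ȳ = ΣA·y / ΣA = 7.455837 cm.
Transfer each piece to the horizontal axis through the centroid using Ī + A·d² with d = y − 7.455837:
  bottom plate: d = -6.155837 cm → contributes +1899.809 cm⁴
  web plate: d = 8.144163 cm → contributes +2551.343 cm⁴
  top plate: d = 21.64416 cm → contributes +2811.319 cm⁴
  hole: d = -6.155837 cm → contributes −29.81122 cm⁴
Total I = 7232.659 cm⁴.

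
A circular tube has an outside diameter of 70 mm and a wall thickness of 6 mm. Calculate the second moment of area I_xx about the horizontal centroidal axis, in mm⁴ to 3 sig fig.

Break the section into simple shapes (no overlaps), measuring from the bottom-left corner of the bounding box.
Outer circle: ⌀70, A = 3848.5 mm², y = 35 mm, Ī = 1 178 588 mm⁴.
Bore (subtracted): ⌀58, A = 2642.1 mm², y = 35 mm, Ī = 555 497 mm⁴.
By symmetry the centroid is at mid-height, ȳ = 35 mm.
All pieces are centred on the horizontal centroidal axis, so I = ΣĪ (holes subtracted) = 623 091 mm⁴.

I_xx ≈ 6.23 × 10⁵ mm⁴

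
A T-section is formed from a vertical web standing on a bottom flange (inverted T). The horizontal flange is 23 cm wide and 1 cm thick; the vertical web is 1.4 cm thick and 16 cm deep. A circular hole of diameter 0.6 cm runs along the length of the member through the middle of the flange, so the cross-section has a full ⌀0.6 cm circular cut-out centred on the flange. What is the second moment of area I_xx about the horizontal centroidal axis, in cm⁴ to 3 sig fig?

Treat the section as a set of non-overlapping primitives; coordinates are from the bounding-box lower-left.
Flange: 23 × 1, A = 23 cm², y = 0.5 cm, Ī = 1.9167 cm⁴.
Web: 1.4 × 16, A = 22.4 cm², y = 9 cm, Ī = 477.87 cm⁴.
Hole (subtracted): ⌀0.6, A = 0.28274 cm², y = 0.5 cm, Ī = 0.0063617 cm⁴.
Centroid: ȳ = ΣA·y / ΣA = 4.7201 cm.
Transfer each piece to the horizontal centroidal axis using Ī + A·d² with d = y − 4.7201:
  flange: d = -4.2201 cm → contributes +411.53 cm⁴
  web: d = 4.2799 cm → contributes +888.18 cm⁴
  hole: d = -4.2201 cm → contributes −5.0418 cm⁴
Total I = 1294.7 cm⁴.

I_xx ≈ 1290 cm⁴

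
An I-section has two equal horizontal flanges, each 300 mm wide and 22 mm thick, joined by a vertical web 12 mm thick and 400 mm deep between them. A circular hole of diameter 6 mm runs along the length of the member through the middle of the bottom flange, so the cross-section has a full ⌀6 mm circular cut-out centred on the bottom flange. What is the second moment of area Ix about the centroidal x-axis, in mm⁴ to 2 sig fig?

Ix ≈ 6.5 × 10⁸ mm⁴

Decompose the section into non-overlapping parts with the origin at the bottom-left of its bounding rectangle.
Bottom flange: 300 × 22, A = 6 600 mm², y = 11 mm, Ī = 266 200 mm⁴.
Web: 12 × 400, A = 4 800 mm², y = 222 mm, Ī = 64 000 000 mm⁴.
Top flange: 300 × 22, A = 6 600 mm², y = 433 mm, Ī = 266 200 mm⁴.
Hole (subtracted): ⌀6, A = 28.27 mm², y = 11 mm, Ī = 63.62 mm⁴.
Centroid: ȳ = ΣA·y / ΣA = 222.3 mm.
Transfer each piece to the centroidal x-axis using Ī + A·d² with d = y − 222.3:
  bottom flange: d = -211.3 mm → contributes +295 030 101 mm⁴
  web: d = -0.332 mm → contributes +64 000 529 mm⁴
  top flange: d = 210.7 mm → contributes +293 180 954 mm⁴
  hole: d = -211.3 mm → contributes −1 262 829 mm⁴
Total I = 650 948 754 mm⁴.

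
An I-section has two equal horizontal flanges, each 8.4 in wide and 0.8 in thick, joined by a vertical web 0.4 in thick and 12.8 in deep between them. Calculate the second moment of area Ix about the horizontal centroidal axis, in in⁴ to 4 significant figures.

Split into non-overlapping primitives; take the origin at the lower-left of the bounding box.
Bottom flange: 8.4 × 0.8, A = 6.72 in², y = 0.4 in, Ī = 0.3584 in⁴.
Web: 0.4 × 12.8, A = 5.12 in², y = 7.2 in, Ī = 69.9051 in⁴.
Top flange: 8.4 × 0.8, A = 6.72 in², y = 14 in, Ī = 0.3584 in⁴.
By symmetry the centroid is at mid-height, ȳ = 7.2 in.
Transfer each piece to the horizontal centroidal axis using Ī + A·d² with d = y − 7.2:
  bottom flange: d = -6.8 in → contributes +311.091 in⁴
  web: d = 0 in → contributes +69.9051 in⁴
  top flange: d = 6.8 in → contributes +311.091 in⁴
Total I = 692.087 in⁴.

Ix ≈ 692.1 in⁴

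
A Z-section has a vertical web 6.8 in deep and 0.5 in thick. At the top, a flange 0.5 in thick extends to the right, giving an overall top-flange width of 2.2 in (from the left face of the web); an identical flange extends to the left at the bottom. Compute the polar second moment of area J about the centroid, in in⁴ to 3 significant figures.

Decompose the section into non-overlapping parts with the origin at the bottom-left of its bounding rectangle.
Web: 0.5 × 6.8, A = 3.4 in², y = 3.4 in, Ī = 13.101 in⁴.
Top flange (beyond web): 1.7 × 0.5, A = 0.85 in², y = 6.55 in, Ī = 0.017708 in⁴.
Bottom flange (beyond web): 1.7 × 0.5, A = 0.85 in², y = 0.25 in, Ī = 0.017708 in⁴.
Centroid: ȳ = ΣA·y / ΣA = 3.4 in.
Transfer each piece to the centroidal x-axis using Ī + A·d² with d = y − 3.4:
  web: d = 0 in → contributes +13.101 in⁴
  top flange (beyond web): d = 3.15 in → contributes +8.4518 in⁴
  bottom flange (beyond web): d = -3.15 in → contributes +8.4518 in⁴
Total I = 30.005 in⁴.
For the y-axis: x̄ = 1.95 in.
Repeating about the centroidal y-axis gives I_y = 2.5373 in⁴.
Polar second moment: J = I_x + I_y = 32.542 in⁴.

J ≈ 32.5 in⁴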